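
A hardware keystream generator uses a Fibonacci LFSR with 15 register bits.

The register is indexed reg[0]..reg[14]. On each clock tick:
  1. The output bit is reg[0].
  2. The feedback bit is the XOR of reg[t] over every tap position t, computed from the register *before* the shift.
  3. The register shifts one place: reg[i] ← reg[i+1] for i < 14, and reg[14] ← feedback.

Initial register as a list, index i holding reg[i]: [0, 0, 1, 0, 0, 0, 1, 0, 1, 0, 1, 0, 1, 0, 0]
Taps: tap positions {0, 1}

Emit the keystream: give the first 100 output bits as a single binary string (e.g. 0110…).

tick  register→output (feedback)
  0  001000101010100→0 (0)
  1  010001010101000→0 (1)
  2  100010101010001→1 (1)
  3  000101010100011→0 (0)
  4  001010101000110→0 (0)
  5  010101010001100→0 (1)
  6  101010100011001→1 (1)
  7  010101000110011→0 (1)
  8  101010001100111→1 (1)
  9  010100011001111→0 (1)
 10  101000110011111→1 (1)
 11  010001100111111→0 (1)
 12  100011001111111→1 (1)
 13  000110011111111→0 (0)
 14  001100111111110→0 (0)
 15  011001111111100→0 (1)
 16  110011111111001→1 (0)
 17  100111111110010→1 (1)
 18  001111111100101→0 (0)
 19  011111111001010→0 (1)
 20  111111110010101→1 (0)
 21  111111100101010→1 (0)
 22  111111001010100→1 (0)
 23  111110010101000→1 (0)
 24  111100101010000→1 (0)
 25  111001010100000→1 (0)
 26  110010101000000→1 (0)
 27  100101010000000→1 (1)
 28  001010100000001→0 (0)
 29  010101000000010→0 (1)
 30  101010000000101→1 (1)
 31  010100000001011→0 (1)
 32  101000000010111→1 (1)
 33  010000000101111→0 (1)
 34  100000001011111→1 (1)
 35  000000010111111→0 (0)
 36  000000101111110→0 (0)
 37  000001011111100→0 (0)
 38  000010111111000→0 (0)
 39  000101111110000→0 (0)
 40  001011111100000→0 (0)
 41  010111111000000→0 (1)
 42  101111110000001→1 (1)
 43  011111100000011→0 (1)
 44  111111000000111→1 (0)
 45  111110000001110→1 (0)
 46  111100000011100→1 (0)
 47  111000000111000→1 (0)
 48  110000001110000→1 (0)
 49  100000011100000→1 (1)
 50  000000111000001→0 (0)
 51  000001110000010→0 (0)
 52  000011100000100→0 (0)
 53  000111000001000→0 (0)
 54  001110000010000→0 (0)
 55  011100000100000→0 (1)
 56  111000001000001→1 (0)
 57  110000010000010→1 (0)
 58  100000100000100→1 (1)
 59  000001000001001→0 (0)
 60  000010000010010→0 (0)
 61  000100000100100→0 (0)
 62  001000001001000→0 (0)
 63  010000010010000→0 (1)
 64  100000100100001→1 (1)
 65  000001001000011→0 (0)
 66  000010010000110→0 (0)
 67  000100100001100→0 (0)
 68  001001000011000→0 (0)
 69  010010000110000→0 (1)
 70  100100001100001→1 (1)
 71  001000011000011→0 (0)
 72  010000110000110→0 (1)
 73  100001100001101→1 (1)
 74  000011000011011→0 (0)
 75  000110000110110→0 (0)
 76  001100001101100→0 (0)
 77  011000011011000→0 (1)
 78  110000110110001→1 (0)
 79  100001101100010→1 (1)
 80  000011011000101→0 (0)
 81  000110110001010→0 (0)
 82  001101100010100→0 (0)
 83  011011000101000→0 (1)
 84  110110001010001→1 (0)
 85  101100010100010→1 (1)
 86  011000101000101→0 (1)
 87  110001010001011→1 (0)
 88  100010100010110→1 (1)
 89  000101000101101→0 (0)
 90  001010001011010→0 (0)
 91  010100010110100→0 (1)
 92  101000101101001→1 (1)
 93  010001011010011→0 (1)
 94  100010110100111→1 (1)
 95  000101101001111→0 (0)
 96  001011010011110→0 (0)
 97  010110100111100→0 (1)
 98  101101001111001→1 (1)
 99  011010011110011→0 (1)

0010001010101000110011111111001010100000001011111100000011100000100000100100001100001101100010100010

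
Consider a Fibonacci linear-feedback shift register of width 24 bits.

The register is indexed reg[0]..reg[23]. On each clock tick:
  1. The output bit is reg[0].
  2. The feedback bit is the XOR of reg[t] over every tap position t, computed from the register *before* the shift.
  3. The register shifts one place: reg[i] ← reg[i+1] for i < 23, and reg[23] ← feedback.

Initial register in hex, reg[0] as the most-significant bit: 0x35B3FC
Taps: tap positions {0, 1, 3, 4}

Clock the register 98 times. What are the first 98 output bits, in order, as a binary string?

00110101101100111111110010101000011101000010101000111100011111111000110001100000100001000011000110

k : reg_k → out_k, fb_k
0: 001101011011001111111100 → 0, fb=1
1: 011010110110011111111001 → 0, fb=0
2: 110101101100111111110010 → 1, fb=1
3: 101011011001111111100101 → 1, fb=0
4: 010110110011111111001010 → 0, fb=1
5: 101101100111111110010101 → 1, fb=0
6: 011011001111111100101010 → 0, fb=0
7: 110110011111111001010100 → 1, fb=0
8: 101100111111110010101000 → 1, fb=0
9: 011001111111100101010000 → 0, fb=1
10: 110011111111001010100001 → 1, fb=1
11: 100111111110010101000011 → 1, fb=1
12: 001111111100101010000111 → 0, fb=0
13: 011111111001010100001110 → 0, fb=1
14: 111111110010101000011101 → 1, fb=0
15: 111111100101010000111010 → 1, fb=0
16: 111111001010100001110100 → 1, fb=0
17: 111110010101000011101000 → 1, fb=0
18: 111100101010000111010000 → 1, fb=1
19: 111001010100001110100001 → 1, fb=0
20: 110010101000011101000010 → 1, fb=1
21: 100101010000111010000101 → 1, fb=0
22: 001010100001110100001010 → 0, fb=1
23: 010101000011101000010101 → 0, fb=0
24: 101010000111010000101010 → 1, fb=0
25: 010100001110100001010100 → 0, fb=0
26: 101000011101000010101000 → 1, fb=1
27: 010000111010000101010001 → 0, fb=1
28: 100001110100001010100011 → 1, fb=1
29: 000011101000010101000111 → 0, fb=1
30: 000111010000101010001111 → 0, fb=0
31: 001110100001010100011110 → 0, fb=0
32: 011101000010101000111100 → 0, fb=0
33: 111010000101010001111000 → 1, fb=1
34: 110100001010100011110001 → 1, fb=1
35: 101000010101000111100011 → 1, fb=1
36: 010000101010001111000111 → 0, fb=1
37: 100001010100011110001111 → 1, fb=1
38: 000010101000111100011111 → 0, fb=1
39: 000101010001111000111111 → 0, fb=1
40: 001010100011110001111111 → 0, fb=1
41: 010101000111100011111111 → 0, fb=0
42: 101010001111000111111110 → 1, fb=0
43: 010100011110001111111100 → 0, fb=0
44: 101000111100011111111000 → 1, fb=1
45: 010001111000111111110001 → 0, fb=1
46: 100011110001111111100011 → 1, fb=0
47: 000111100011111111000110 → 0, fb=0
48: 001111000111111110001100 → 0, fb=0
49: 011110001111111100011000 → 0, fb=1
50: 111100011111111000110001 → 1, fb=1
51: 111000111111110001100011 → 1, fb=0
52: 110001111111100011000110 → 1, fb=0
53: 100011111111000110001100 → 1, fb=0
54: 000111111110001100011000 → 0, fb=0
55: 001111111100011000110000 → 0, fb=0
56: 011111111000110001100000 → 0, fb=1
57: 111111110001100011000001 → 1, fb=0
58: 111111100011000110000010 → 1, fb=0
59: 111111000110001100000100 → 1, fb=0
60: 111110001100011000001000 → 1, fb=0
61: 111100011000110000010000 → 1, fb=1
62: 111000110001100000100001 → 1, fb=0
63: 110001100011000001000010 → 1, fb=0
64: 100011000110000010000100 → 1, fb=0
65: 000110001100000100001000 → 0, fb=0
66: 001100011000001000010000 → 0, fb=1
67: 011000110000010000100001 → 0, fb=1
68: 110001100000100001000011 → 1, fb=0
69: 100011000001000010000110 → 1, fb=0
70: 000110000010000100001100 → 0, fb=0
71: 001100000100001000011000 → 0, fb=1
72: 011000001000010000110001 → 0, fb=1
73: 110000010000100001100011 → 1, fb=0
74: 100000100001000011000110 → 1, fb=1
75: 000001000010000110001101 → 0, fb=0
76: 000010000100001100011010 → 0, fb=1
77: 000100001000011000110101 → 0, fb=1
78: 001000010000110001101011 → 0, fb=0
79: 010000100001100011010110 → 0, fb=1
80: 100001000011000110101101 → 1, fb=1
81: 000010000110001101011011 → 0, fb=1
82: 000100001100011010110111 → 0, fb=1
83: 001000011000110101101111 → 0, fb=0
84: 010000110001101011011110 → 0, fb=1
85: 100001100011010110111101 → 1, fb=1
86: 000011000110101101111011 → 0, fb=1
87: 000110001101011011110111 → 0, fb=0
88: 001100011010110111101110 → 0, fb=1
89: 011000110101101111011101 → 0, fb=1
90: 110001101011011110111011 → 1, fb=0
91: 100011010110111101110110 → 1, fb=0
92: 000110101101111011101100 → 0, fb=0
93: 001101011011110111011000 → 0, fb=1
94: 011010110111101110110001 → 0, fb=0
95: 110101101111011101100010 → 1, fb=1
96: 101011011110111011000101 → 1, fb=0
97: 010110111101110110001010 → 0, fb=1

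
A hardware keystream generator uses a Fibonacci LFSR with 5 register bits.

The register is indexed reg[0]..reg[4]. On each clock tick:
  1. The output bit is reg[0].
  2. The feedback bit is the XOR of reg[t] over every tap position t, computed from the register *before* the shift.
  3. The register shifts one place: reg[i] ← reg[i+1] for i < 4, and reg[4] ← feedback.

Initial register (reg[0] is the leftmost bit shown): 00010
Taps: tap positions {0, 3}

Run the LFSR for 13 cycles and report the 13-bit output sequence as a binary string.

k : reg_k → out_k, fb_k
0: 00010 → 0, fb=1
1: 00101 → 0, fb=0
2: 01010 → 0, fb=1
3: 10101 → 1, fb=1
4: 01011 → 0, fb=1
5: 10111 → 1, fb=0
6: 01110 → 0, fb=1
7: 11101 → 1, fb=1
8: 11011 → 1, fb=0
9: 10110 → 1, fb=0
10: 01100 → 0, fb=0
11: 11000 → 1, fb=1
12: 10001 → 1, fb=1

0001010111011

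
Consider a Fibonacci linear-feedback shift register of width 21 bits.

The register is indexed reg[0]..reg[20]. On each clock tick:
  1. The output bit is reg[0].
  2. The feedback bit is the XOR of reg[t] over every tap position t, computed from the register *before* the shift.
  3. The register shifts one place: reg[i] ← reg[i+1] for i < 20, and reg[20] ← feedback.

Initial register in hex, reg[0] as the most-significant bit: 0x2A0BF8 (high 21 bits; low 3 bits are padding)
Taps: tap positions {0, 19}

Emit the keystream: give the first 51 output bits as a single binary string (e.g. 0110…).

tick  register→output (feedback)
  0  001010100000101111111→0 (1)
  1  010101000001011111111→0 (1)
  2  101010000010111111111→1 (0)
  3  010100000101111111110→0 (1)
  4  101000001011111111101→1 (1)
  5  010000010111111111011→0 (1)
  6  100000101111111110111→1 (0)
  7  000001011111111101110→0 (1)
  8  000010111111111011101→0 (0)
  9  000101111111110111010→0 (1)
 10  001011111111101110101→0 (0)
 11  010111111111011101010→0 (1)
 12  101111111110111010101→1 (1)
 13  011111111101110101011→0 (1)
 14  111111111011101010111→1 (0)
 15  111111110111010101110→1 (0)
 16  111111101110101011100→1 (1)
 17  111111011101010111001→1 (1)
 18  111110111010101110011→1 (0)
 19  111101110101011100110→1 (0)
 20  111011101010111001100→1 (1)
 21  110111010101110011001→1 (1)
 22  101110101011100110011→1 (0)
 23  011101010111001100110→0 (1)
 24  111010101110011001101→1 (1)
 25  110101011100110011011→1 (0)
 26  101010111001100110110→1 (0)
 27  010101110011001101100→0 (0)
 28  101011100110011011000→1 (1)
 29  010111001100110110001→0 (0)
 30  101110011001101100010→1 (0)
 31  011100110011011000100→0 (0)
 32  111001100110110001000→1 (1)
 33  110011001101100010001→1 (1)
 34  100110011011000100011→1 (0)
 35  001100110110001000110→0 (1)
 36  011001101100010001101→0 (0)
 37  110011011000100011010→1 (0)
 38  100110110001000110100→1 (1)
 39  001101100010001101001→0 (0)
 40  011011000100011010010→0 (1)
 41  110110001000110100101→1 (1)
 42  101100010001101001011→1 (0)
 43  011000100011010010110→0 (1)
 44  110001000110100101101→1 (1)
 45  100010001101001011011→1 (0)
 46  000100011010010110110→0 (1)
 47  001000110100101101101→0 (0)
 48  010001101001011011010→0 (1)
 49  100011010010110110101→1 (1)
 50  000110100101101101011→0 (1)

001010100000101111111110111010101110011001101100010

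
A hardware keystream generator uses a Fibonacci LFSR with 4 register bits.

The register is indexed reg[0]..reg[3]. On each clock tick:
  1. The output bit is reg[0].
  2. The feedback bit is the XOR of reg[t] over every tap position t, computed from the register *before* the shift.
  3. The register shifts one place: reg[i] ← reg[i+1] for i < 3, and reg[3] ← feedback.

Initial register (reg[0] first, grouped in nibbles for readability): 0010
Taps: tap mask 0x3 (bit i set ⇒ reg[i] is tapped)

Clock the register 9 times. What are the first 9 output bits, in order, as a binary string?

step | reg (before) | out | fb
   0 | 0010 | 0 | 0
   1 | 0100 | 0 | 1
   2 | 1001 | 1 | 1
   3 | 0011 | 0 | 0
   4 | 0110 | 0 | 1
   5 | 1101 | 1 | 0
   6 | 1010 | 1 | 1
   7 | 0101 | 0 | 1
   8 | 1011 | 1 | 1

001001101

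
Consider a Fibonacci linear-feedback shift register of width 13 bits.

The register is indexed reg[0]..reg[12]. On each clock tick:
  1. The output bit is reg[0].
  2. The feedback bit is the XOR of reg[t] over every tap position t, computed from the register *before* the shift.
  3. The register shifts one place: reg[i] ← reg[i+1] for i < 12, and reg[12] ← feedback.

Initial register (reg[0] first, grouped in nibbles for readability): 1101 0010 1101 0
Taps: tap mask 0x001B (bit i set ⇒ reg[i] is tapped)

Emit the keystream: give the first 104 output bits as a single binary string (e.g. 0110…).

11010010110101100110010101111110100111001111010001101111110010011001010001111010110001111010100001111001

tick  register→output (feedback)
  0  1101001011010→1 (1)
  1  1010010110101→1 (1)
  2  0100101101011→0 (0)
  3  1001011010110→1 (0)
  4  0010110101100→0 (1)
  5  0101101011001→0 (1)
  6  1011010110011→1 (0)
  7  0110101100110→0 (0)
  8  1101011001100→1 (1)
  9  1010110011001→1 (0)
 10  0101100110010→0 (1)
 11  1011001100101→1 (0)
 12  0110011001010→0 (1)
 13  1100110010101→1 (1)
 14  1001100101011→1 (1)
 15  0011001010111→0 (1)
 16  0110010101111→0 (1)
 17  1100101011111→1 (1)
 18  1001010111111→1 (0)
 19  0010101111110→0 (1)
 20  0101011111101→0 (0)
 21  1010111111010→1 (0)
 22  0101111110100→0 (1)
 23  1011111101001→1 (1)
 24  0111111010011→0 (1)
 25  1111110100111→1 (0)
 26  1111101001110→1 (0)
 27  1111010011100→1 (1)
 28  1110100111001→1 (1)
 29  1101001110011→1 (1)
 30  1010011100111→1 (1)
 31  0100111001111→0 (0)
 32  1001110011110→1 (1)
 33  0011100111101→0 (0)
 34  0111001111010→0 (0)
 35  1110011110100→1 (0)
 36  1100111101000→1 (1)
 37  1001111010001→1 (1)
 38  0011110100011→0 (0)
 39  0111101000110→0 (1)
 40  1111010001101→1 (1)
 41  1110100011011→1 (1)
 42  1101000110111→1 (1)
 43  1010001101111→1 (1)
 44  0100011011111→0 (1)
 45  1000110111111→1 (0)
 46  0001101111110→0 (0)
 47  0011011111100→0 (1)
 48  0110111111001→0 (0)
 49  1101111110010→1 (0)
 50  1011111100100→1 (1)
 51  0111111001001→0 (1)
 52  1111110010011→1 (0)
 53  1111100100110→1 (0)
 54  1111001001100→1 (1)
 55  1110010011001→1 (0)
 56  1100100110010→1 (1)
 57  1001001100101→1 (0)
 58  0010011001010→0 (0)
 59  0100110010100→0 (0)
 60  1001100101000→1 (1)
 61  0011001010001→0 (1)
 62  0110010100011→0 (1)
 63  1100101000111→1 (1)
 64  1001010001111→1 (0)
 65  0010100011110→0 (1)
 66  0101000111101→0 (0)
 67  1010001111010→1 (1)
 68  0100011110101→0 (1)
 69  1000111101011→1 (0)
 70  0001111010110→0 (0)
 71  0011110101100→0 (0)
 72  0111101011000→0 (1)
 73  1111010110001→1 (1)
 74  1110101100011→1 (1)
 75  1101011000111→1 (1)
 76  1010110001111→1 (0)
 77  0101100011110→0 (1)
 78  1011000111101→1 (0)
 79  0110001111010→0 (1)
 80  1100011110101→1 (0)
 81  1000111101010→1 (0)
 82  0001111010100→0 (0)
 83  0011110101000→0 (0)
 84  0111101010000→0 (1)
 85  1111010100001→1 (1)
 86  1110101000011→1 (1)
 87  1101010000111→1 (1)
 88  1010100001111→1 (0)
 89  0101000011110→0 (0)
 90  1010000111100→1 (1)
 91  0100001111001→0 (1)
 92  1000011110011→1 (1)
 93  0000111100111→0 (1)
 94  0001111001111→0 (0)
 95  0011110011110→0 (0)
 96  0111100111100→0 (1)
 97  1111001111001→1 (1)
 98  1110011110011→1 (0)
 99  1100111100110→1 (1)
100  1001111001101→1 (1)
101  0011110011011→0 (0)
102  0111100110110→0 (1)
103  1111001101101→1 (1)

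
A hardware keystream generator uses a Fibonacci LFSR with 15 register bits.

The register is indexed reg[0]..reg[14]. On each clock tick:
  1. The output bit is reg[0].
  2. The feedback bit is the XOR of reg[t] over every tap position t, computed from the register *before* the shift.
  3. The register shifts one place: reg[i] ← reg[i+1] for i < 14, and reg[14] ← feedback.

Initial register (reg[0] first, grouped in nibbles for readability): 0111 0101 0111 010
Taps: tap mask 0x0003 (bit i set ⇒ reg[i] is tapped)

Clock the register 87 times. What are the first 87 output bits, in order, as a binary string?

011101010111010100111111001111101000001010000111000011110001001000100010011011001100110

k : reg_k → out_k, fb_k
0: 011101010111010 → 0, fb=1
1: 111010101110101 → 1, fb=0
2: 110101011101010 → 1, fb=0
3: 101010111010100 → 1, fb=1
4: 010101110101001 → 0, fb=1
5: 101011101010011 → 1, fb=1
6: 010111010100111 → 0, fb=1
7: 101110101001111 → 1, fb=1
8: 011101010011111 → 0, fb=1
9: 111010100111111 → 1, fb=0
10: 110101001111110 → 1, fb=0
11: 101010011111100 → 1, fb=1
12: 010100111111001 → 0, fb=1
13: 101001111110011 → 1, fb=1
14: 010011111100111 → 0, fb=1
15: 100111111001111 → 1, fb=1
16: 001111110011111 → 0, fb=0
17: 011111100111110 → 0, fb=1
18: 111111001111101 → 1, fb=0
19: 111110011111010 → 1, fb=0
20: 111100111110100 → 1, fb=0
21: 111001111101000 → 1, fb=0
22: 110011111010000 → 1, fb=0
23: 100111110100000 → 1, fb=1
24: 001111101000001 → 0, fb=0
25: 011111010000010 → 0, fb=1
26: 111110100000101 → 1, fb=0
27: 111101000001010 → 1, fb=0
28: 111010000010100 → 1, fb=0
29: 110100000101000 → 1, fb=0
30: 101000001010000 → 1, fb=1
31: 010000010100001 → 0, fb=1
32: 100000101000011 → 1, fb=1
33: 000001010000111 → 0, fb=0
34: 000010100001110 → 0, fb=0
35: 000101000011100 → 0, fb=0
36: 001010000111000 → 0, fb=0
37: 010100001110000 → 0, fb=1
38: 101000011100001 → 1, fb=1
39: 010000111000011 → 0, fb=1
40: 100001110000111 → 1, fb=1
41: 000011100001111 → 0, fb=0
42: 000111000011110 → 0, fb=0
43: 001110000111100 → 0, fb=0
44: 011100001111000 → 0, fb=1
45: 111000011110001 → 1, fb=0
46: 110000111100010 → 1, fb=0
47: 100001111000100 → 1, fb=1
48: 000011110001001 → 0, fb=0
49: 000111100010010 → 0, fb=0
50: 001111000100100 → 0, fb=0
51: 011110001001000 → 0, fb=1
52: 111100010010001 → 1, fb=0
53: 111000100100010 → 1, fb=0
54: 110001001000100 → 1, fb=0
55: 100010010001000 → 1, fb=1
56: 000100100010001 → 0, fb=0
57: 001001000100010 → 0, fb=0
58: 010010001000100 → 0, fb=1
59: 100100010001001 → 1, fb=1
60: 001000100010011 → 0, fb=0
61: 010001000100110 → 0, fb=1
62: 100010001001101 → 1, fb=1
63: 000100010011011 → 0, fb=0
64: 001000100110110 → 0, fb=0
65: 010001001101100 → 0, fb=1
66: 100010011011001 → 1, fb=1
67: 000100110110011 → 0, fb=0
68: 001001101100110 → 0, fb=0
69: 010011011001100 → 0, fb=1
70: 100110110011001 → 1, fb=1
71: 001101100110011 → 0, fb=0
72: 011011001100110 → 0, fb=1
73: 110110011001101 → 1, fb=0
74: 101100110011010 → 1, fb=1
75: 011001100110101 → 0, fb=1
76: 110011001101011 → 1, fb=0
77: 100110011010110 → 1, fb=1
78: 001100110101101 → 0, fb=0
79: 011001101011010 → 0, fb=1
80: 110011010110101 → 1, fb=0
81: 100110101101010 → 1, fb=1
82: 001101011010101 → 0, fb=0
83: 011010110101010 → 0, fb=1
84: 110101101010101 → 1, fb=0
85: 101011010101010 → 1, fb=1
86: 010110101010101 → 0, fb=1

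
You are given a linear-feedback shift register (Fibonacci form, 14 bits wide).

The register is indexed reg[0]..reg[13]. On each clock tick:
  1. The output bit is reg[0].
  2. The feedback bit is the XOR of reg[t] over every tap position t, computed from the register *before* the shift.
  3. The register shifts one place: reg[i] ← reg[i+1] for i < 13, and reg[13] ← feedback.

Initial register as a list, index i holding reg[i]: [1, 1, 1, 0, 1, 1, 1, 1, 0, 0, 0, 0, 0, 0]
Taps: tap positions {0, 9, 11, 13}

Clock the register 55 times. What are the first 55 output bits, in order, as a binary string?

step | reg (before) | out | fb
   0 | 11101111000000 | 1 | 1
   1 | 11011110000001 | 1 | 0
   2 | 10111100000010 | 1 | 1
   3 | 01111000000101 | 0 | 0
   4 | 11110000001010 | 1 | 1
   5 | 11100000010101 | 1 | 0
   6 | 11000000101010 | 1 | 1
   7 | 10000001010101 | 1 | 0
   8 | 00000010101010 | 0 | 0
   9 | 00000101010100 | 0 | 0
  10 | 00001010101000 | 0 | 0
  11 | 00010101010000 | 0 | 1
  12 | 00101010100001 | 0 | 1
  13 | 01010101000011 | 0 | 1
  14 | 10101010000111 | 1 | 1
  15 | 01010100001111 | 0 | 0
  16 | 10101000011110 | 1 | 1
  17 | 01010000111101 | 0 | 1
  18 | 10100001111011 | 1 | 1
  19 | 01000011110111 | 0 | 1
  20 | 10000111101111 | 1 | 1
  21 | 00001111011111 | 0 | 1
  22 | 00011110111111 | 0 | 1
  23 | 00111101111111 | 0 | 1
  24 | 01111011111111 | 0 | 1
  25 | 11110111111111 | 1 | 0
  26 | 11101111111110 | 1 | 1
  27 | 11011111111101 | 1 | 0
  28 | 10111111111010 | 1 | 0
  29 | 01111111110100 | 0 | 0
  30 | 11111111101000 | 1 | 1
  31 | 11111111010001 | 1 | 1
  32 | 11111110100011 | 1 | 0
  33 | 11111101000110 | 1 | 0
  34 | 11111010001100 | 1 | 0
  35 | 11110100011000 | 1 | 0
  36 | 11101000110000 | 1 | 0
  37 | 11010001100000 | 1 | 1
  38 | 10100011000001 | 1 | 0
  39 | 01000110000010 | 0 | 0
  40 | 10001100000100 | 1 | 0
  41 | 00011000001000 | 0 | 0
  42 | 00110000010000 | 0 | 1
  43 | 01100000100001 | 0 | 1
  44 | 11000001000011 | 1 | 0
  45 | 10000010000110 | 1 | 0
  46 | 00000100001100 | 0 | 1
  47 | 00001000011001 | 0 | 0
  48 | 00010000110010 | 0 | 1
  49 | 00100001100101 | 0 | 0
  50 | 01000011001010 | 0 | 0
  51 | 10000110010100 | 1 | 1
  52 | 00001100101001 | 0 | 1
  53 | 00011001010011 | 0 | 0
  54 | 00110010100110 | 0 | 1

1110111100000010101010000111101111111110100011000001000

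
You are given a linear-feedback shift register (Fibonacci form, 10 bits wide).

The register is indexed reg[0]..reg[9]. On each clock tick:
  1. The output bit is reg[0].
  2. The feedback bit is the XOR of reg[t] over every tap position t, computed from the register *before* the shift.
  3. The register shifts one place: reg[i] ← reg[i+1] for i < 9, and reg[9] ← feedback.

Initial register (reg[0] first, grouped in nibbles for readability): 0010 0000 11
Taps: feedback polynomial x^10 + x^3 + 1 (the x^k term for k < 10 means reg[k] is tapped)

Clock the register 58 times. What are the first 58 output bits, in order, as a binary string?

0010000011001001101000010010101000011110101110101101101100

tick  register→output (feedback)
  0  0010000011→0 (0)
  1  0100000110→0 (0)
  2  1000001100→1 (1)
  3  0000011001→0 (0)
  4  0000110010→0 (0)
  5  0001100100→0 (1)
  6  0011001001→0 (1)
  7  0110010011→0 (0)
  8  1100100110→1 (1)
  9  1001001101→1 (0)
 10  0010011010→0 (0)
 11  0100110100→0 (0)
 12  1001101000→1 (0)
 13  0011010000→0 (1)
 14  0110100001→0 (0)
 15  1101000010→1 (0)
 16  1010000100→1 (1)
 17  0100001001→0 (0)
 18  1000010010→1 (1)
 19  0000100101→0 (0)
 20  0001001010→0 (1)
 21  0010010101→0 (0)
 22  0100101010→0 (0)
 23  1001010100→1 (0)
 24  0010101000→0 (0)
 25  0101010000→0 (1)
 26  1010100001→1 (1)
 27  0101000011→0 (1)
 28  1010000111→1 (1)
 29  0100001111→0 (0)
 30  1000011110→1 (1)
 31  0000111101→0 (0)
 32  0001111010→0 (1)
 33  0011110101→0 (1)
 34  0111101011→0 (1)
 35  1111010111→1 (0)
 36  1110101110→1 (1)
 37  1101011101→1 (0)
 38  1010111010→1 (1)
 39  0101110101→0 (1)
 40  1011101011→1 (0)
 41  0111010110→0 (1)
 42  1110101101→1 (1)
 43  1101011011→1 (0)
 44  1010110110→1 (1)
 45  0101101101→0 (1)
 46  1011011011→1 (0)
 47  0110110110→0 (0)
 48  1101101100→1 (0)
 49  1011011000→1 (0)
 50  0110110000→0 (0)
 51  1101100000→1 (0)
 52  1011000000→1 (0)
 53  0110000000→0 (0)
 54  1100000000→1 (1)
 55  1000000001→1 (1)
 56  0000000011→0 (0)
 57  0000000110→0 (0)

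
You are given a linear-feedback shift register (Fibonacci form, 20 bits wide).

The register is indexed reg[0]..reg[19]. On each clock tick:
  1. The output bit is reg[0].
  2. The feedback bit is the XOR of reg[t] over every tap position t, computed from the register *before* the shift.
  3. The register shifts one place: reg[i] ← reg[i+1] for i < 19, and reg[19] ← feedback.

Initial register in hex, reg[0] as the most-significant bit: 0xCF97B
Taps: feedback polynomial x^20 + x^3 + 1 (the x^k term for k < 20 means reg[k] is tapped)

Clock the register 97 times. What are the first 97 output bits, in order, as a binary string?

k : reg_k → out_k, fb_k
0: 11001111100101111011 → 1, fb=1
1: 10011111001011110111 → 1, fb=0
2: 00111110010111101110 → 0, fb=1
3: 01111100101111011101 → 0, fb=1
4: 11111001011110111011 → 1, fb=0
5: 11110010111101110110 → 1, fb=0
6: 11100101111011101100 → 1, fb=1
7: 11001011110111011001 → 1, fb=1
8: 10010111101110110011 → 1, fb=0
9: 00101111011101100110 → 0, fb=0
10: 01011110111011001100 → 0, fb=1
11: 10111101110110011001 → 1, fb=0
12: 01111011101100110010 → 0, fb=1
13: 11110111011001100101 → 1, fb=0
14: 11101110110011001010 → 1, fb=1
15: 11011101100110010101 → 1, fb=0
16: 10111011001100101010 → 1, fb=0
17: 01110110011001010100 → 0, fb=1
18: 11101100110010101001 → 1, fb=1
19: 11011001100101010011 → 1, fb=0
20: 10110011001010100110 → 1, fb=0
21: 01100110010101001100 → 0, fb=0
22: 11001100101010011000 → 1, fb=1
23: 10011001010100110001 → 1, fb=0
24: 00110010101001100010 → 0, fb=1
25: 01100101010011000101 → 0, fb=0
26: 11001010100110001010 → 1, fb=1
27: 10010101001100010101 → 1, fb=0
28: 00101010011000101010 → 0, fb=0
29: 01010100110001010100 → 0, fb=1
30: 10101001100010101001 → 1, fb=1
31: 01010011000101010011 → 0, fb=1
32: 10100110001010100111 → 1, fb=1
33: 01001100010101001111 → 0, fb=0
34: 10011000101010011110 → 1, fb=0
35: 00110001010100111100 → 0, fb=1
36: 01100010101001111001 → 0, fb=0
37: 11000101010011110010 → 1, fb=1
38: 10001010100111100101 → 1, fb=1
39: 00010101001111001011 → 0, fb=1
40: 00101010011110010111 → 0, fb=0
41: 01010100111100101110 → 0, fb=1
42: 10101001111001011101 → 1, fb=1
43: 01010011110010111011 → 0, fb=1
44: 10100111100101110111 → 1, fb=1
45: 01001111001011101111 → 0, fb=0
46: 10011110010111011110 → 1, fb=0
47: 00111100101110111100 → 0, fb=1
48: 01111001011101111001 → 0, fb=1
49: 11110010111011110011 → 1, fb=0
50: 11100101110111100110 → 1, fb=1
51: 11001011101111001101 → 1, fb=1
52: 10010111011110011011 → 1, fb=0
53: 00101110111100110110 → 0, fb=0
54: 01011101111001101100 → 0, fb=1
55: 10111011110011011001 → 1, fb=0
56: 01110111100110110010 → 0, fb=1
57: 11101111001101100101 → 1, fb=1
58: 11011110011011001011 → 1, fb=0
59: 10111100110110010110 → 1, fb=0
60: 01111001101100101100 → 0, fb=1
61: 11110011011001011001 → 1, fb=0
62: 11100110110010110010 → 1, fb=1
63: 11001101100101100101 → 1, fb=1
64: 10011011001011001011 → 1, fb=0
65: 00110110010110010110 → 0, fb=1
66: 01101100101100101101 → 0, fb=0
67: 11011001011001011010 → 1, fb=0
68: 10110010110010110100 → 1, fb=0
69: 01100101100101101000 → 0, fb=0
70: 11001011001011010000 → 1, fb=1
71: 10010110010110100001 → 1, fb=0
72: 00101100101101000010 → 0, fb=0
73: 01011001011010000100 → 0, fb=1
74: 10110010110100001001 → 1, fb=0
75: 01100101101000010010 → 0, fb=0
76: 11001011010000100100 → 1, fb=1
77: 10010110100001001001 → 1, fb=0
78: 00101101000010010010 → 0, fb=0
79: 01011010000100100100 → 0, fb=1
80: 10110100001001001001 → 1, fb=0
81: 01101000010010010010 → 0, fb=0
82: 11010000100100100100 → 1, fb=0
83: 10100001001001001000 → 1, fb=1
84: 01000010010010010001 → 0, fb=0
85: 10000100100100100010 → 1, fb=1
86: 00001001001001000101 → 0, fb=0
87: 00010010010010001010 → 0, fb=1
88: 00100100100100010101 → 0, fb=0
89: 01001001001000101010 → 0, fb=0
90: 10010010010001010100 → 1, fb=0
91: 00100100100010101000 → 0, fb=0
92: 01001001000101010000 → 0, fb=0
93: 10010010001010100000 → 1, fb=0
94: 00100100010101000000 → 0, fb=0
95: 01001000101010000000 → 0, fb=0
96: 10010001010100000000 → 1, fb=0

1100111110010111101110110011001010100110001010100111100101110111100110110010110010110100001001001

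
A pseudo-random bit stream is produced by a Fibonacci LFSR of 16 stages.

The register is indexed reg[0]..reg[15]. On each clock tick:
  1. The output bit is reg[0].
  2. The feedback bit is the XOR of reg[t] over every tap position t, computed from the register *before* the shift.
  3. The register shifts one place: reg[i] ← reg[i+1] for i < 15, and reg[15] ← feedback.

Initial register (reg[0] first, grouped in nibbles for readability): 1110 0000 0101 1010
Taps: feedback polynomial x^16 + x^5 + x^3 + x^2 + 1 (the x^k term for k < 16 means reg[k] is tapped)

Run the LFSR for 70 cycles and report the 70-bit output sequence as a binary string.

step | reg (before) | out | fb
   0 | 1110000001011010 | 1 | 0
   1 | 1100000010110100 | 1 | 1
   2 | 1000000101101001 | 1 | 1
   3 | 0000001011010011 | 0 | 0
   4 | 0000010110100110 | 0 | 1
   5 | 0000101101001101 | 0 | 0
   6 | 0001011010011010 | 0 | 0
   7 | 0010110100110100 | 0 | 0
   8 | 0101101001101000 | 0 | 1
   9 | 1011010011010001 | 1 | 0
  10 | 0110100110100010 | 0 | 1
  11 | 1101001101000101 | 1 | 0
  12 | 1010011010001010 | 1 | 1
  13 | 0100110100010101 | 0 | 1
  14 | 1001101000101011 | 1 | 0
  15 | 0011010001010110 | 0 | 1
  16 | 0110100010101101 | 0 | 1
  17 | 1101000101011011 | 1 | 0
  18 | 1010001010110110 | 1 | 0
  19 | 0100010101101100 | 0 | 1
  20 | 1000101011011001 | 1 | 1
  21 | 0001010110110011 | 0 | 0
  22 | 0010101101100110 | 0 | 1
  23 | 0101011011001101 | 0 | 0
  24 | 1010110110011010 | 1 | 1
  25 | 0101101100110101 | 0 | 1
  26 | 1011011001101011 | 1 | 0
  27 | 0110110011010110 | 0 | 0
  28 | 1101100110101100 | 1 | 0
  29 | 1011001101011000 | 1 | 1
  30 | 0110011010110001 | 0 | 0
  31 | 1100110101100010 | 1 | 0
  32 | 1001101011000100 | 1 | 0
  33 | 0011010110001000 | 0 | 1
  34 | 0110101100010001 | 0 | 1
  35 | 1101011000100011 | 1 | 1
  36 | 1010110001000111 | 1 | 1
  37 | 0101100010001111 | 0 | 1
  38 | 1011000100011111 | 1 | 1
  39 | 0110001000111111 | 0 | 1
  40 | 1100010001111111 | 1 | 0
  41 | 1000100011111110 | 1 | 1
  42 | 0001000111111101 | 0 | 1
  43 | 0010001111111011 | 0 | 1
  44 | 0100011111110111 | 0 | 1
  45 | 1000111111101111 | 1 | 0
  46 | 0001111111011110 | 0 | 0
  47 | 0011111110111100 | 0 | 1
  48 | 0111111101111001 | 0 | 1
  49 | 1111111011110011 | 1 | 0
  50 | 1111110111100110 | 1 | 0
  51 | 1111101111001100 | 1 | 1
  52 | 1111011110011001 | 1 | 0
  53 | 1110111100110010 | 1 | 1
  54 | 1101111001100101 | 1 | 1
  55 | 1011110011001011 | 1 | 0
  56 | 0111100110010110 | 0 | 0
  57 | 1111001100101100 | 1 | 1
  58 | 1110011001011001 | 1 | 1
  59 | 1100110010110011 | 1 | 0
  60 | 1001100101100110 | 1 | 0
  61 | 0011001011001100 | 0 | 0
  62 | 0110010110011000 | 0 | 0
  63 | 1100101100110000 | 1 | 1
  64 | 1001011001100001 | 1 | 1
  65 | 0010110011000011 | 0 | 0
  66 | 0101100110000110 | 0 | 1
  67 | 1011001100001101 | 1 | 1
  68 | 0110011000011011 | 0 | 0
  69 | 1100110000110110 | 1 | 0

1110000001011010011010001010110110011010110001000111111101111001100101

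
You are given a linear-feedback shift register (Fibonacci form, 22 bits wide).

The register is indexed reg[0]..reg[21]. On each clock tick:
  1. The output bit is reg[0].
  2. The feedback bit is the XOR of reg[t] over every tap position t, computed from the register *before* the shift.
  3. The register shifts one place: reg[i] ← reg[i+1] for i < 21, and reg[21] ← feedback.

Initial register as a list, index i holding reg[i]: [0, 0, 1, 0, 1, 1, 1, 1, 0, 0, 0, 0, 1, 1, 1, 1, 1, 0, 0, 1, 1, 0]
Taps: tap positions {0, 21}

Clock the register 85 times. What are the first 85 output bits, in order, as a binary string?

0010111100001111100110001101011111010100010000100110101001100001111100010011000100000

step | reg (before) | out | fb
   0 | 0010111100001111100110 | 0 | 0
   1 | 0101111000011111001100 | 0 | 0
   2 | 1011110000111110011000 | 1 | 1
   3 | 0111100001111100110001 | 0 | 1
   4 | 1111000011111001100011 | 1 | 0
   5 | 1110000111110011000110 | 1 | 1
   6 | 1100001111100110001101 | 1 | 0
   7 | 1000011111001100011010 | 1 | 1
   8 | 0000111110011000110101 | 0 | 1
   9 | 0001111100110001101011 | 0 | 1
  10 | 0011111001100011010111 | 0 | 1
  11 | 0111110011000110101111 | 0 | 1
  12 | 1111100110001101011111 | 1 | 0
  13 | 1111001100011010111110 | 1 | 1
  14 | 1110011000110101111101 | 1 | 0
  15 | 1100110001101011111010 | 1 | 1
  16 | 1001100011010111110101 | 1 | 0
  17 | 0011000110101111101010 | 0 | 0
  18 | 0110001101011111010100 | 0 | 0
  19 | 1100011010111110101000 | 1 | 1
  20 | 1000110101111101010001 | 1 | 0
  21 | 0001101011111010100010 | 0 | 0
  22 | 0011010111110101000100 | 0 | 0
  23 | 0110101111101010001000 | 0 | 0
  24 | 1101011111010100010000 | 1 | 1
  25 | 1010111110101000100001 | 1 | 0
  26 | 0101111101010001000010 | 0 | 0
  27 | 1011111010100010000100 | 1 | 1
  28 | 0111110101000100001001 | 0 | 1
  29 | 1111101010001000010011 | 1 | 0
  30 | 1111010100010000100110 | 1 | 1
  31 | 1110101000100001001101 | 1 | 0
  32 | 1101010001000010011010 | 1 | 1
  33 | 1010100010000100110101 | 1 | 0
  34 | 0101000100001001101010 | 0 | 0
  35 | 1010001000010011010100 | 1 | 1
  36 | 0100010000100110101001 | 0 | 1
  37 | 1000100001001101010011 | 1 | 0
  38 | 0001000010011010100110 | 0 | 0
  39 | 0010000100110101001100 | 0 | 0
  40 | 0100001001101010011000 | 0 | 0
  41 | 1000010011010100110000 | 1 | 1
  42 | 0000100110101001100001 | 0 | 1
  43 | 0001001101010011000011 | 0 | 1
  44 | 0010011010100110000111 | 0 | 1
  45 | 0100110101001100001111 | 0 | 1
  46 | 1001101010011000011111 | 1 | 0
  47 | 0011010100110000111110 | 0 | 0
  48 | 0110101001100001111100 | 0 | 0
  49 | 1101010011000011111000 | 1 | 1
  50 | 1010100110000111110001 | 1 | 0
  51 | 0101001100001111100010 | 0 | 0
  52 | 1010011000011111000100 | 1 | 1
  53 | 0100110000111110001001 | 0 | 1
  54 | 1001100001111100010011 | 1 | 0
  55 | 0011000011111000100110 | 0 | 0
  56 | 0110000111110001001100 | 0 | 0
  57 | 1100001111100010011000 | 1 | 1
  58 | 1000011111000100110001 | 1 | 0
  59 | 0000111110001001100010 | 0 | 0
  60 | 0001111100010011000100 | 0 | 0
  61 | 0011111000100110001000 | 0 | 0
  62 | 0111110001001100010000 | 0 | 0
  63 | 1111100010011000100000 | 1 | 1
  64 | 1111000100110001000001 | 1 | 0
  65 | 1110001001100010000010 | 1 | 1
  66 | 1100010011000100000101 | 1 | 0
  67 | 1000100110001000001010 | 1 | 1
  68 | 0001001100010000010101 | 0 | 1
  69 | 0010011000100000101011 | 0 | 1
  70 | 0100110001000001010111 | 0 | 1
  71 | 1001100010000010101111 | 1 | 0
  72 | 0011000100000101011110 | 0 | 0
  73 | 0110001000001010111100 | 0 | 0
  74 | 1100010000010101111000 | 1 | 1
  75 | 1000100000101011110001 | 1 | 0
  76 | 0001000001010111100010 | 0 | 0
  77 | 0010000010101111000100 | 0 | 0
  78 | 0100000101011110001000 | 0 | 0
  79 | 1000001010111100010000 | 1 | 1
  80 | 0000010101111000100001 | 0 | 1
  81 | 0000101011110001000011 | 0 | 1
  82 | 0001010111100010000111 | 0 | 1
  83 | 0010101111000100001111 | 0 | 1
  84 | 0101011110001000011111 | 0 | 1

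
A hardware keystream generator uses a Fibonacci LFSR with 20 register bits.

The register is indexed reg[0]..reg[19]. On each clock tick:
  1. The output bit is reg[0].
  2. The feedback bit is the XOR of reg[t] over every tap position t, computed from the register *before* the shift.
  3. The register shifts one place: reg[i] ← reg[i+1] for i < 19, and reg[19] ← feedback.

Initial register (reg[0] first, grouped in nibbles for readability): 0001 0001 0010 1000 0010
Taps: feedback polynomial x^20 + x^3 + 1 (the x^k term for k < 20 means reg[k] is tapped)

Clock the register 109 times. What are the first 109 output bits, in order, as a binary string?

0001000100101000001010011000011010010110010110110010001001001000001000110000000010010011101100000100000011100

k : reg_k → out_k, fb_k
0: 00010001001010000010 → 0, fb=1
1: 00100010010100000101 → 0, fb=0
2: 01000100101000001010 → 0, fb=0
3: 10001001010000010100 → 1, fb=1
4: 00010010100000101001 → 0, fb=1
5: 00100101000001010011 → 0, fb=0
6: 01001010000010100110 → 0, fb=0
7: 10010100000101001100 → 1, fb=0
8: 00101000001010011000 → 0, fb=0
9: 01010000010100110000 → 0, fb=1
10: 10100000101001100001 → 1, fb=1
11: 01000001010011000011 → 0, fb=0
12: 10000010100110000110 → 1, fb=1
13: 00000101001100001101 → 0, fb=0
14: 00001010011000011010 → 0, fb=0
15: 00010100110000110100 → 0, fb=1
16: 00101001100001101001 → 0, fb=0
17: 01010011000011010010 → 0, fb=1
18: 10100110000110100101 → 1, fb=1
19: 01001100001101001011 → 0, fb=0
20: 10011000011010010110 → 1, fb=0
21: 00110000110100101100 → 0, fb=1
22: 01100001101001011001 → 0, fb=0
23: 11000011010010110010 → 1, fb=1
24: 10000110100101100101 → 1, fb=1
25: 00001101001011001011 → 0, fb=0
26: 00011010010110010110 → 0, fb=1
27: 00110100101100101101 → 0, fb=1
28: 01101001011001011011 → 0, fb=0
29: 11010010110010110110 → 1, fb=0
30: 10100101100101101100 → 1, fb=1
31: 01001011001011011001 → 0, fb=0
32: 10010110010110110010 → 1, fb=0
33: 00101100101101100100 → 0, fb=0
34: 01011001011011001000 → 0, fb=1
35: 10110010110110010001 → 1, fb=0
36: 01100101101100100010 → 0, fb=0
37: 11001011011001000100 → 1, fb=1
38: 10010110110010001001 → 1, fb=0
39: 00101101100100010010 → 0, fb=0
40: 01011011001000100100 → 0, fb=1
41: 10110110010001001001 → 1, fb=0
42: 01101100100010010010 → 0, fb=0
43: 11011001000100100100 → 1, fb=0
44: 10110010001001001000 → 1, fb=0
45: 01100100010010010000 → 0, fb=0
46: 11001000100100100000 → 1, fb=1
47: 10010001001001000001 → 1, fb=0
48: 00100010010010000010 → 0, fb=0
49: 01000100100100000100 → 0, fb=0
50: 10001001001000001000 → 1, fb=1
51: 00010010010000010001 → 0, fb=1
52: 00100100100000100011 → 0, fb=0
53: 01001001000001000110 → 0, fb=0
54: 10010010000010001100 → 1, fb=0
55: 00100100000100011000 → 0, fb=0
56: 01001000001000110000 → 0, fb=0
57: 10010000010001100000 → 1, fb=0
58: 00100000100011000000 → 0, fb=0
59: 01000001000110000000 → 0, fb=0
60: 10000010001100000000 → 1, fb=1
61: 00000100011000000001 → 0, fb=0
62: 00001000110000000010 → 0, fb=0
63: 00010001100000000100 → 0, fb=1
64: 00100011000000001001 → 0, fb=0
65: 01000110000000010010 → 0, fb=0
66: 10001100000000100100 → 1, fb=1
67: 00011000000001001001 → 0, fb=1
68: 00110000000010010011 → 0, fb=1
69: 01100000000100100111 → 0, fb=0
70: 11000000001001001110 → 1, fb=1
71: 10000000010010011101 → 1, fb=1
72: 00000000100100111011 → 0, fb=0
73: 00000001001001110110 → 0, fb=0
74: 00000010010011101100 → 0, fb=0
75: 00000100100111011000 → 0, fb=0
76: 00001001001110110000 → 0, fb=0
77: 00010010011101100000 → 0, fb=1
78: 00100100111011000001 → 0, fb=0
79: 01001001110110000010 → 0, fb=0
80: 10010011101100000100 → 1, fb=0
81: 00100111011000001000 → 0, fb=0
82: 01001110110000010000 → 0, fb=0
83: 10011101100000100000 → 1, fb=0
84: 00111011000001000000 → 0, fb=1
85: 01110110000010000001 → 0, fb=1
86: 11101100000100000011 → 1, fb=1
87: 11011000001000000111 → 1, fb=0
88: 10110000010000001110 → 1, fb=0
89: 01100000100000011100 → 0, fb=0
90: 11000001000000111000 → 1, fb=1
91: 10000010000001110001 → 1, fb=1
92: 00000100000011100011 → 0, fb=0
93: 00001000000111000110 → 0, fb=0
94: 00010000001110001100 → 0, fb=1
95: 00100000011100011001 → 0, fb=0
96: 01000000111000110010 → 0, fb=0
97: 10000001110001100100 → 1, fb=1
98: 00000011100011001001 → 0, fb=0
99: 00000111000110010010 → 0, fb=0
100: 00001110001100100100 → 0, fb=0
101: 00011100011001001000 → 0, fb=1
102: 00111000110010010001 → 0, fb=1
103: 01110001100100100011 → 0, fb=1
104: 11100011001001000111 → 1, fb=1
105: 11000110010010001111 → 1, fb=1
106: 10001100100100011111 → 1, fb=1
107: 00011001001000111111 → 0, fb=1
108: 00110010010001111111 → 0, fb=1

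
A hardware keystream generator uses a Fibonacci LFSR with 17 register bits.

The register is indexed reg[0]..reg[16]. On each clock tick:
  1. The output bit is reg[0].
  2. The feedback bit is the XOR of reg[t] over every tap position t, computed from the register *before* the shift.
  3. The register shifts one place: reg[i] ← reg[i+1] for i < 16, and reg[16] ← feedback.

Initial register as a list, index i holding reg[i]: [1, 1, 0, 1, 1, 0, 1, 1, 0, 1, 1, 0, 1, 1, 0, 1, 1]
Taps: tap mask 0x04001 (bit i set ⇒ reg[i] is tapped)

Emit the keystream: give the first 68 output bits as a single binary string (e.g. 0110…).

11011011011011011101011101011101010000111101010000100101010000100101

k : reg_k → out_k, fb_k
0: 11011011011011011 → 1, fb=1
1: 10110110110110111 → 1, fb=0
2: 01101101101101110 → 0, fb=1
3: 11011011011011101 → 1, fb=0
4: 10110110110111010 → 1, fb=1
5: 01101101101110101 → 0, fb=1
6: 11011011011101011 → 1, fb=1
7: 10110110111010111 → 1, fb=0
8: 01101101110101110 → 0, fb=1
9: 11011011101011101 → 1, fb=0
10: 10110111010111010 → 1, fb=1
11: 01101110101110101 → 0, fb=1
12: 11011101011101011 → 1, fb=1
13: 10111010111010111 → 1, fb=0
14: 01110101110101110 → 0, fb=1
15: 11101011101011101 → 1, fb=0
16: 11010111010111010 → 1, fb=1
17: 10101110101110101 → 1, fb=0
18: 01011101011101010 → 0, fb=0
19: 10111010111010100 → 1, fb=0
20: 01110101110101000 → 0, fb=0
21: 11101011101010000 → 1, fb=1
22: 11010111010100001 → 1, fb=1
23: 10101110101000011 → 1, fb=1
24: 01011101010000111 → 0, fb=1
25: 10111010100001111 → 1, fb=0
26: 01110101000011110 → 0, fb=1
27: 11101010000111101 → 1, fb=0
28: 11010100001111010 → 1, fb=1
29: 10101000011110101 → 1, fb=0
30: 01010000111101010 → 0, fb=0
31: 10100001111010100 → 1, fb=0
32: 01000011110101000 → 0, fb=0
33: 10000111101010000 → 1, fb=1
34: 00001111010100001 → 0, fb=0
35: 00011110101000010 → 0, fb=0
36: 00111101010000100 → 0, fb=1
37: 01111010100001001 → 0, fb=0
38: 11110101000010010 → 1, fb=1
39: 11101010000100101 → 1, fb=0
40: 11010100001001010 → 1, fb=1
41: 10101000010010101 → 1, fb=0
42: 01010000100101010 → 0, fb=0
43: 10100001001010100 → 1, fb=0
44: 01000010010101000 → 0, fb=0
45: 10000100101010000 → 1, fb=1
46: 00001001010100001 → 0, fb=0
47: 00010010101000010 → 0, fb=0
48: 00100101010000100 → 0, fb=1
49: 01001010100001001 → 0, fb=0
50: 10010101000010010 → 1, fb=1
51: 00101010000100101 → 0, fb=1
52: 01010100001001011 → 0, fb=0
53: 10101000010010110 → 1, fb=0
54: 01010000100101100 → 0, fb=1
55: 10100001001011001 → 1, fb=1
56: 01000010010110011 → 0, fb=0
57: 10000100101100110 → 1, fb=0
58: 00001001011001100 → 0, fb=1
59: 00010010110011001 → 0, fb=0
60: 00100101100110010 → 0, fb=0
61: 01001011001100100 → 0, fb=1
62: 10010110011001001 → 1, fb=1
63: 00101100110010011 → 0, fb=0
64: 01011001100100110 → 0, fb=1
65: 10110011001001101 → 1, fb=0
66: 01100110010011010 → 0, fb=0
67: 11001100100110100 → 1, fb=0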